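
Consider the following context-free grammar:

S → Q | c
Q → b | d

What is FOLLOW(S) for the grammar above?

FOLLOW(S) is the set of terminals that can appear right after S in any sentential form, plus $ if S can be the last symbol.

We compute FOLLOW(S) using the standard algorithm.
FOLLOW(S) starts with {$}.
FIRST(Q) = {b, d}
FIRST(S) = {b, c, d}
FOLLOW(Q) = {$}
FOLLOW(S) = {$}
Therefore, FOLLOW(S) = {$}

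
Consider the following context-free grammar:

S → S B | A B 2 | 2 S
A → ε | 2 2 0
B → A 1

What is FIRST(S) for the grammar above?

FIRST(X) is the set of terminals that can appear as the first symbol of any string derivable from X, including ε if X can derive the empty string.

We compute FIRST(S) using the standard algorithm.
FIRST(A) = {2, ε}
FIRST(B) = {1, 2}
FIRST(S) = {1, 2}
Therefore, FIRST(S) = {1, 2}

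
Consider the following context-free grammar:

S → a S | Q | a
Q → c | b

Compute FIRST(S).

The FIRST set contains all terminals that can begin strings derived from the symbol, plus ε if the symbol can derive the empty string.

We compute FIRST(S) using the standard algorithm.
FIRST(Q) = {b, c}
FIRST(S) = {a, b, c}
Therefore, FIRST(S) = {a, b, c}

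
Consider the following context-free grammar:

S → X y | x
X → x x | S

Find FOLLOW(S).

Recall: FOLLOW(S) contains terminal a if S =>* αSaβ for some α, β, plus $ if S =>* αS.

We compute FOLLOW(S) using the standard algorithm.
FOLLOW(S) starts with {$}.
FIRST(S) = {x}
FIRST(X) = {x}
FOLLOW(S) = {$, y}
FOLLOW(X) = {y}
Therefore, FOLLOW(S) = {$, y}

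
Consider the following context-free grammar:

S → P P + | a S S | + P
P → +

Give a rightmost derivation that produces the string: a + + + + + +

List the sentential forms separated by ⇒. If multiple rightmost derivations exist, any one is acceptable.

S ⇒ a S S ⇒ a S P P + ⇒ a S P + + ⇒ a S + + + ⇒ a P P + + + + ⇒ a P + + + + + ⇒ a + + + + + +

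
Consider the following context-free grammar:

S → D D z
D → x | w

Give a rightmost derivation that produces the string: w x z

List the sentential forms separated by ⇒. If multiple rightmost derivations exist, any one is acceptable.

S ⇒ D D z ⇒ D x z ⇒ w x z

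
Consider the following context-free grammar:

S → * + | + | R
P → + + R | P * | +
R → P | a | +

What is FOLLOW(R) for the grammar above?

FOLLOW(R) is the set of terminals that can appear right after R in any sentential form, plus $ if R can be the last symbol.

We compute FOLLOW(R) using the standard algorithm.
FOLLOW(S) starts with {$}.
FIRST(P) = {+}
FIRST(R) = {+, a}
FIRST(S) = {*, +, a}
FOLLOW(P) = {$, *}
FOLLOW(R) = {$, *}
FOLLOW(S) = {$}
Therefore, FOLLOW(R) = {$, *}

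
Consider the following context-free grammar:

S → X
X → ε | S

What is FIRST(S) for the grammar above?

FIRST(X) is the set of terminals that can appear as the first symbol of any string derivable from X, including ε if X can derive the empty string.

We compute FIRST(S) using the standard algorithm.
FIRST(S) = {ε}
FIRST(X) = {ε}
Therefore, FIRST(S) = {ε}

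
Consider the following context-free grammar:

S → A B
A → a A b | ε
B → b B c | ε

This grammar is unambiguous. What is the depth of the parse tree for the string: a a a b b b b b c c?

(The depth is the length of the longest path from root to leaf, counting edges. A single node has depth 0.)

5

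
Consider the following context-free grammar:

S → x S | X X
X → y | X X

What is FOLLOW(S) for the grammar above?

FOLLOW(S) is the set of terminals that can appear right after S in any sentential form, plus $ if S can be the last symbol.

We compute FOLLOW(S) using the standard algorithm.
FOLLOW(S) starts with {$}.
FIRST(S) = {x, y}
FIRST(X) = {y}
FOLLOW(S) = {$}
FOLLOW(X) = {$, y}
Therefore, FOLLOW(S) = {$}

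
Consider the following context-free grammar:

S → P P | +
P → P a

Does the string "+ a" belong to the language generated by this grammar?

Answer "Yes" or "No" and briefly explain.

No - no valid derivation exists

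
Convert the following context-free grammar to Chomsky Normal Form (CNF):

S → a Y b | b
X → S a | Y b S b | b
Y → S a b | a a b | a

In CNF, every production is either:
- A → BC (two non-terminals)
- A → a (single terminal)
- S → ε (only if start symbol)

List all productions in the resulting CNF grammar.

TA → a; TB → b; S → b; X → b; Y → a; S → TA X0; X0 → Y TB; X → S TA; X → Y X1; X1 → TB X2; X2 → S TB; Y → S X3; X3 → TA TB; Y → TA X4; X4 → TA TB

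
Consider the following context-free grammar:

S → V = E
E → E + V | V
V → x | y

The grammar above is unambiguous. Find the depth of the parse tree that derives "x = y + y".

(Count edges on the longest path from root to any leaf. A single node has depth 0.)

4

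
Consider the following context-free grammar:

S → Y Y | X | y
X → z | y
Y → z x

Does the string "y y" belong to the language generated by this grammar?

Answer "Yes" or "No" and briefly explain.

No - no valid derivation exists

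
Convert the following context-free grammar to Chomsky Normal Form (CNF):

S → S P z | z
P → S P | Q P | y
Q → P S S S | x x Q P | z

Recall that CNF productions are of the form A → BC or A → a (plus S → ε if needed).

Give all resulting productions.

TZ → z; S → z; P → y; TX → x; Q → z; S → S X0; X0 → P TZ; P → S P; P → Q P; Q → P X1; X1 → S X2; X2 → S S; Q → TX X3; X3 → TX X4; X4 → Q P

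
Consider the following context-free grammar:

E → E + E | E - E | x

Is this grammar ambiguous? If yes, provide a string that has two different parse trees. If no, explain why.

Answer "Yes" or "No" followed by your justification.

Yes - the string 'x + x - x - x' has two distinct leftmost derivations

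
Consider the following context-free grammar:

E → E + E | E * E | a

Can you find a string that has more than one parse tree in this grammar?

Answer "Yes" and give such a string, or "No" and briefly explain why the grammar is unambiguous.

Yes - the string 'a + a * a + a + a' has two distinct parse trees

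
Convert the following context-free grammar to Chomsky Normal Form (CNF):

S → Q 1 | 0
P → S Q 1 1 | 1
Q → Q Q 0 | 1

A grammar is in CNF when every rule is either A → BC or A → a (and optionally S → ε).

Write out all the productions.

T1 → 1; S → 0; P → 1; T0 → 0; Q → 1; S → Q T1; P → S X0; X0 → Q X1; X1 → T1 T1; Q → Q X2; X2 → Q T0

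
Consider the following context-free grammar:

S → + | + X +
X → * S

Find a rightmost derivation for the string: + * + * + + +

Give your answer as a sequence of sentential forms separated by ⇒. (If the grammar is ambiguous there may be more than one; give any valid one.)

S ⇒ + X + ⇒ + * S + ⇒ + * + X + + ⇒ + * + * S + + ⇒ + * + * + + +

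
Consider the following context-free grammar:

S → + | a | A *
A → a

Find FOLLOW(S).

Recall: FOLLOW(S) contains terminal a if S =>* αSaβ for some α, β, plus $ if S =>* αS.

We compute FOLLOW(S) using the standard algorithm.
FOLLOW(S) starts with {$}.
FIRST(A) = {a}
FIRST(S) = {+, a}
FOLLOW(A) = {*}
FOLLOW(S) = {$}
Therefore, FOLLOW(S) = {$}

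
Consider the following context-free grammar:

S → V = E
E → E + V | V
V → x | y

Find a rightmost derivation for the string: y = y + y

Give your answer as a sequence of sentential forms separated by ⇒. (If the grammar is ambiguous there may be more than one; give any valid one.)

S ⇒ V = E ⇒ V = E + V ⇒ V = E + y ⇒ V = V + y ⇒ V = y + y ⇒ y = y + y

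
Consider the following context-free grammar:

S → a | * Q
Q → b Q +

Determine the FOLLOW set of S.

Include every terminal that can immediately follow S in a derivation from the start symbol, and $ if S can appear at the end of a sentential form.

We compute FOLLOW(S) using the standard algorithm.
FOLLOW(S) starts with {$}.
FIRST(Q) = {b}
FIRST(S) = {*, a}
FOLLOW(Q) = {$, +}
FOLLOW(S) = {$}
Therefore, FOLLOW(S) = {$}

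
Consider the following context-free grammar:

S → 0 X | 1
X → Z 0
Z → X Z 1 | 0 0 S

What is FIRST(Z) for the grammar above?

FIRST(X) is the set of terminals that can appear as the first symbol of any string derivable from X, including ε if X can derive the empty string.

We compute FIRST(Z) using the standard algorithm.
FIRST(S) = {0, 1}
FIRST(X) = {0}
FIRST(Z) = {0}
Therefore, FIRST(Z) = {0}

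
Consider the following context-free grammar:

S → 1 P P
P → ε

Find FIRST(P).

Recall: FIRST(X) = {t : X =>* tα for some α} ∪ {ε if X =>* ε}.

We compute FIRST(P) using the standard algorithm.
FIRST(P) = {ε}
FIRST(S) = {1}
Therefore, FIRST(P) = {ε}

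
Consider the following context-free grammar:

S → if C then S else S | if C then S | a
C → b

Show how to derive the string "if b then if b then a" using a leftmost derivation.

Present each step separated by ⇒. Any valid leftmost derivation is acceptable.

S ⇒ if C then S ⇒ if b then S ⇒ if b then if C then S ⇒ if b then if b then S ⇒ if b then if b then a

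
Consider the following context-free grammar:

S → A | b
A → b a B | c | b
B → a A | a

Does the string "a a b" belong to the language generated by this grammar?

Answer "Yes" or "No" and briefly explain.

No - no valid derivation exists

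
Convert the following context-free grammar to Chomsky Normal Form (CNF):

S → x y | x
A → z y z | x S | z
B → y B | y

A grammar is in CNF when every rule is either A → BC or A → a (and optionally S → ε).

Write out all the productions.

TX → x; TY → y; S → x; TZ → z; A → z; B → y; S → TX TY; A → TZ X0; X0 → TY TZ; A → TX S; B → TY B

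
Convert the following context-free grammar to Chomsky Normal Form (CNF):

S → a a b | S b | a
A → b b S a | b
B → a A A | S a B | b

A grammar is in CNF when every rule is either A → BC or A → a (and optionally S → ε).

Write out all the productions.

TA → a; TB → b; S → a; A → b; B → b; S → TA X0; X0 → TA TB; S → S TB; A → TB X1; X1 → TB X2; X2 → S TA; B → TA X3; X3 → A A; B → S X4; X4 → TA B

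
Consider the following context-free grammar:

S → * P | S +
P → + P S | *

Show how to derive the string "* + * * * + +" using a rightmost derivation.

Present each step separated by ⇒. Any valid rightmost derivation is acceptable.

S ⇒ * P ⇒ * + P S ⇒ * + P S + ⇒ * + P S + + ⇒ * + P * P + + ⇒ * + P * * + + ⇒ * + * * * + +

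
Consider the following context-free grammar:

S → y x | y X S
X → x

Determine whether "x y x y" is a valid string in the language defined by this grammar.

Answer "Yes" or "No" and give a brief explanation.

No - no valid derivation exists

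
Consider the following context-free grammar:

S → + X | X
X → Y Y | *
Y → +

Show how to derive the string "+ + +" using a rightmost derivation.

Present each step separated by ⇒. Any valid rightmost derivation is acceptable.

S ⇒ + X ⇒ + Y Y ⇒ + Y + ⇒ + + +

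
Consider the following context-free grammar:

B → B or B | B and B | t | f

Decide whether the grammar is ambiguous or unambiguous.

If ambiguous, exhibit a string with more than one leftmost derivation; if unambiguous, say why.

Ambiguous - the string 't or f or t or t' has two distinct leftmost derivations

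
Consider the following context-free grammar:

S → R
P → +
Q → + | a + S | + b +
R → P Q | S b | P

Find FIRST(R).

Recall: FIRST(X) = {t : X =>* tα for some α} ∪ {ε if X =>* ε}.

We compute FIRST(R) using the standard algorithm.
FIRST(P) = {+}
FIRST(Q) = {+, a}
FIRST(R) = {+}
FIRST(S) = {+}
Therefore, FIRST(R) = {+}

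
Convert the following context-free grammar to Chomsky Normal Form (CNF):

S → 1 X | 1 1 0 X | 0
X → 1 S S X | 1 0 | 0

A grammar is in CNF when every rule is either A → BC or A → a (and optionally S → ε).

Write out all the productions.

T1 → 1; T0 → 0; S → 0; X → 0; S → T1 X; S → T1 X0; X0 → T1 X1; X1 → T0 X; X → T1 X2; X2 → S X3; X3 → S X; X → T1 T0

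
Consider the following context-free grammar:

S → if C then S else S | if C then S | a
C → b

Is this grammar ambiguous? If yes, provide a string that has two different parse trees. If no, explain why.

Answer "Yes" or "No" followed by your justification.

Yes - the string 'if b then if b then if b then a else a else a' has two distinct leftmost derivations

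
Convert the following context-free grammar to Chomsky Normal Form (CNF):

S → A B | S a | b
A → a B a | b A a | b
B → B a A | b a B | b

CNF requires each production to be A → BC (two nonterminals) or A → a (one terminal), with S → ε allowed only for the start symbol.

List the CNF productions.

TA → a; S → b; TB → b; A → b; B → b; S → A B; S → S TA; A → TA X0; X0 → B TA; A → TB X1; X1 → A TA; B → B X2; X2 → TA A; B → TB X3; X3 → TA B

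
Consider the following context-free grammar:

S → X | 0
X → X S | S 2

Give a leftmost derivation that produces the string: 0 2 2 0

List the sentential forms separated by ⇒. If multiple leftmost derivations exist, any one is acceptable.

S ⇒ X ⇒ X S ⇒ S 2 S ⇒ X 2 S ⇒ S 2 2 S ⇒ 0 2 2 S ⇒ 0 2 2 0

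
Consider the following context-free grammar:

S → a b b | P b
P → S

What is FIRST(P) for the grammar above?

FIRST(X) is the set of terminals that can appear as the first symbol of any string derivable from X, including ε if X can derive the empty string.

We compute FIRST(P) using the standard algorithm.
FIRST(P) = {a}
FIRST(S) = {a}
Therefore, FIRST(P) = {a}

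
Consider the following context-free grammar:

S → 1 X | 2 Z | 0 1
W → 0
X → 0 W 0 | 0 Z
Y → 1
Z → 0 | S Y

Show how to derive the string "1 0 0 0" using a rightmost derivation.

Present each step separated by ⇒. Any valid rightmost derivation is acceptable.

S ⇒ 1 X ⇒ 1 0 W 0 ⇒ 1 0 0 0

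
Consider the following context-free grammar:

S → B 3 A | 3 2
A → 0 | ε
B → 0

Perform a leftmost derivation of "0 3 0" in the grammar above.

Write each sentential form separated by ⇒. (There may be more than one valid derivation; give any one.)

S ⇒ B 3 A ⇒ 0 3 A ⇒ 0 3 0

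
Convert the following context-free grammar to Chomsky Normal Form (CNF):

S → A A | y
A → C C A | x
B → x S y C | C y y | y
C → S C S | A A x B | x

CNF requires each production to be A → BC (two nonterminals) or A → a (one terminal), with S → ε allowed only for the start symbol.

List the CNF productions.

S → y; A → x; TX → x; TY → y; B → y; C → x; S → A A; A → C X0; X0 → C A; B → TX X1; X1 → S X2; X2 → TY C; B → C X3; X3 → TY TY; C → S X4; X4 → C S; C → A X5; X5 → A X6; X6 → TX B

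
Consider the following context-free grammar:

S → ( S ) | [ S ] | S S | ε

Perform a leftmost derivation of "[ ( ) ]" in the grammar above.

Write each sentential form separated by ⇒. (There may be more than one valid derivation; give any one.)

S ⇒ S S ⇒ [ S ] S ⇒ [ ( S ) ] S ⇒ [ ( ) ] S ⇒ [ ( ) ]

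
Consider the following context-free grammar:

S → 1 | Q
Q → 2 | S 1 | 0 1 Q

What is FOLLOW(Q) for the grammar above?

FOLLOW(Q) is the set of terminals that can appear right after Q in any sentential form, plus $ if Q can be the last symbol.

We compute FOLLOW(Q) using the standard algorithm.
FOLLOW(S) starts with {$}.
FIRST(Q) = {0, 1, 2}
FIRST(S) = {0, 1, 2}
FOLLOW(Q) = {$, 1}
FOLLOW(S) = {$, 1}
Therefore, FOLLOW(Q) = {$, 1}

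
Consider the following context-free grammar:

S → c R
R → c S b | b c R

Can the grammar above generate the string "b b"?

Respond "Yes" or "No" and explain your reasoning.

No - no valid derivation exists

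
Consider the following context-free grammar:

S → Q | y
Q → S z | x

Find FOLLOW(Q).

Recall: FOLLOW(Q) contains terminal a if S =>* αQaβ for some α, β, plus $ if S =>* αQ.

We compute FOLLOW(Q) using the standard algorithm.
FOLLOW(S) starts with {$}.
FIRST(Q) = {x, y}
FIRST(S) = {x, y}
FOLLOW(Q) = {$, z}
FOLLOW(S) = {$, z}
Therefore, FOLLOW(Q) = {$, z}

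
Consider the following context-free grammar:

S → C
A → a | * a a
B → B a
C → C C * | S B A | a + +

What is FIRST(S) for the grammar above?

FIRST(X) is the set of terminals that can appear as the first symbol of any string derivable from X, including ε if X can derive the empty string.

We compute FIRST(S) using the standard algorithm.
FIRST(A) = {*, a}
FIRST(B) = {}
FIRST(C) = {a}
FIRST(S) = {a}
Therefore, FIRST(S) = {a}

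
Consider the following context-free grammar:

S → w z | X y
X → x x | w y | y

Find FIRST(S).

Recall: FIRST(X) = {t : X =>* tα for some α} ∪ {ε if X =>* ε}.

We compute FIRST(S) using the standard algorithm.
FIRST(S) = {w, x, y}
FIRST(X) = {w, x, y}
Therefore, FIRST(S) = {w, x, y}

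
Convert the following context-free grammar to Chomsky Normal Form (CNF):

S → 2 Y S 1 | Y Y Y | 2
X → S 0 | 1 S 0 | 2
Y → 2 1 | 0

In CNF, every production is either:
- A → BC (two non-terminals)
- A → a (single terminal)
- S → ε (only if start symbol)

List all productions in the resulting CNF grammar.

T2 → 2; T1 → 1; S → 2; T0 → 0; X → 2; Y → 0; S → T2 X0; X0 → Y X1; X1 → S T1; S → Y X2; X2 → Y Y; X → S T0; X → T1 X3; X3 → S T0; Y → T2 T1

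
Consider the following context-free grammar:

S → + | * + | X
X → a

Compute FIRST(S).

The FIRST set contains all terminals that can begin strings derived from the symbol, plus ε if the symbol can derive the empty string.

We compute FIRST(S) using the standard algorithm.
FIRST(S) = {*, +, a}
FIRST(X) = {a}
Therefore, FIRST(S) = {*, +, a}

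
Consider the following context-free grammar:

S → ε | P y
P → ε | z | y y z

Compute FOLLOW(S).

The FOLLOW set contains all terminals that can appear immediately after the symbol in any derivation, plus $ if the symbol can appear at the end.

We compute FOLLOW(S) using the standard algorithm.
FOLLOW(S) starts with {$}.
FIRST(P) = {y, z, ε}
FIRST(S) = {y, z, ε}
FOLLOW(P) = {y}
FOLLOW(S) = {$}
Therefore, FOLLOW(S) = {$}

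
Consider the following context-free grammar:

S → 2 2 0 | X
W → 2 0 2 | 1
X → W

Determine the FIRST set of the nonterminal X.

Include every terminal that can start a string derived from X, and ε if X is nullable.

We compute FIRST(X) using the standard algorithm.
FIRST(S) = {1, 2}
FIRST(W) = {1, 2}
FIRST(X) = {1, 2}
Therefore, FIRST(X) = {1, 2}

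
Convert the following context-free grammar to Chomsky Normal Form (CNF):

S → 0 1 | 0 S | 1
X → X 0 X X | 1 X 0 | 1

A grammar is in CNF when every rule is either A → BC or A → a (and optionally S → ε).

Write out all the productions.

T0 → 0; T1 → 1; S → 1; X → 1; S → T0 T1; S → T0 S; X → X X0; X0 → T0 X1; X1 → X X; X → T1 X2; X2 → X T0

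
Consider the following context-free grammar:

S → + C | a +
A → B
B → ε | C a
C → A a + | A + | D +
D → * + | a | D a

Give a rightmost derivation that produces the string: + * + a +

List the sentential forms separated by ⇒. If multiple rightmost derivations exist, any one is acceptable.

S ⇒ + C ⇒ + D + ⇒ + D a + ⇒ + * + a +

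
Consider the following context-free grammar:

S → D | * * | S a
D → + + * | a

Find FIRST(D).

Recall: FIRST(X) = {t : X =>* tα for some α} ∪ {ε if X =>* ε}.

We compute FIRST(D) using the standard algorithm.
FIRST(D) = {+, a}
FIRST(S) = {*, +, a}
Therefore, FIRST(D) = {+, a}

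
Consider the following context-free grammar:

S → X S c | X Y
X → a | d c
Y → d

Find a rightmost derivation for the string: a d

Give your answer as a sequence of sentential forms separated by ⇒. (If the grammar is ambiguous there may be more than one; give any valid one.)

S ⇒ X Y ⇒ X d ⇒ a d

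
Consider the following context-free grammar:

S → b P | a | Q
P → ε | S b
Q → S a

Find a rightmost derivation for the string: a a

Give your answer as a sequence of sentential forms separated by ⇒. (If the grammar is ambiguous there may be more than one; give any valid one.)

S ⇒ Q ⇒ S a ⇒ a a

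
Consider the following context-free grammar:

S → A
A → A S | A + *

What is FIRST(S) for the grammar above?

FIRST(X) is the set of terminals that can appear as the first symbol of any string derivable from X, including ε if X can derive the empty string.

We compute FIRST(S) using the standard algorithm.
FIRST(A) = {}
FIRST(S) = {}
Therefore, FIRST(S) = {}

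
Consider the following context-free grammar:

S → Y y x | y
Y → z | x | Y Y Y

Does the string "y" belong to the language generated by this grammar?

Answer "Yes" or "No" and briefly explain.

Yes - a valid derivation exists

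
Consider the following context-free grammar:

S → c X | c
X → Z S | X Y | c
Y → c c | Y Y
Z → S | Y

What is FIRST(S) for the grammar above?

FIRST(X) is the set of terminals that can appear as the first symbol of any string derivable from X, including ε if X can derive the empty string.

We compute FIRST(S) using the standard algorithm.
FIRST(S) = {c}
FIRST(X) = {c}
FIRST(Y) = {c}
FIRST(Z) = {c}
Therefore, FIRST(S) = {c}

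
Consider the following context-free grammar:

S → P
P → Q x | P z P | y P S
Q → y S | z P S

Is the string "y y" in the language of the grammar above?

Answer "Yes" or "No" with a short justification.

No - no valid derivation exists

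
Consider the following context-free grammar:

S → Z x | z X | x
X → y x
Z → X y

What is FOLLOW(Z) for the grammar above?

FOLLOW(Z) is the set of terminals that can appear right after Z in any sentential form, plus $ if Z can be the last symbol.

We compute FOLLOW(Z) using the standard algorithm.
FOLLOW(S) starts with {$}.
FIRST(S) = {x, y, z}
FIRST(X) = {y}
FIRST(Z) = {y}
FOLLOW(S) = {$}
FOLLOW(X) = {$, y}
FOLLOW(Z) = {x}
Therefore, FOLLOW(Z) = {x}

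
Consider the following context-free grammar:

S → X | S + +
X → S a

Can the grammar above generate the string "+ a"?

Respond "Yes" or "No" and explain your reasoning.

No - no valid derivation exists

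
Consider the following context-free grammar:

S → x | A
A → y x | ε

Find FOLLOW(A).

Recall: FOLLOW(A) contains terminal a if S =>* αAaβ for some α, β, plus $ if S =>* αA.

We compute FOLLOW(A) using the standard algorithm.
FOLLOW(S) starts with {$}.
FIRST(A) = {y, ε}
FIRST(S) = {x, y, ε}
FOLLOW(A) = {$}
FOLLOW(S) = {$}
Therefore, FOLLOW(A) = {$}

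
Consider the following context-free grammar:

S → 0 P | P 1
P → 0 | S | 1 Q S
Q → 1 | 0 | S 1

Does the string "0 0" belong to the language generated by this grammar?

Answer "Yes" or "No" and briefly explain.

Yes - a valid derivation exists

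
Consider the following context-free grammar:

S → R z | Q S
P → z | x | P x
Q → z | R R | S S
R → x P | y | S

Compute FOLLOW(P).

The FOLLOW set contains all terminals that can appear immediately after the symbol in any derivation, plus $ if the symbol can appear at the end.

We compute FOLLOW(P) using the standard algorithm.
FOLLOW(S) starts with {$}.
FIRST(P) = {x, z}
FIRST(Q) = {x, y, z}
FIRST(R) = {x, y, z}
FIRST(S) = {x, y, z}
FOLLOW(P) = {x, y, z}
FOLLOW(Q) = {x, y, z}
FOLLOW(R) = {x, y, z}
FOLLOW(S) = {$, x, y, z}
Therefore, FOLLOW(P) = {x, y, z}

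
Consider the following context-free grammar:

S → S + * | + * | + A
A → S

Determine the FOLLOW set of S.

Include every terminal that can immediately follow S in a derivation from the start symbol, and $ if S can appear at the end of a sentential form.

We compute FOLLOW(S) using the standard algorithm.
FOLLOW(S) starts with {$}.
FIRST(A) = {+}
FIRST(S) = {+}
FOLLOW(A) = {$, +}
FOLLOW(S) = {$, +}
Therefore, FOLLOW(S) = {$, +}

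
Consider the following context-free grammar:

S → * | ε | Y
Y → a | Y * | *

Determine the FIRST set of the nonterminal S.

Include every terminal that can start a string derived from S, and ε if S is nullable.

We compute FIRST(S) using the standard algorithm.
FIRST(S) = {*, a, ε}
FIRST(Y) = {*, a}
Therefore, FIRST(S) = {*, a, ε}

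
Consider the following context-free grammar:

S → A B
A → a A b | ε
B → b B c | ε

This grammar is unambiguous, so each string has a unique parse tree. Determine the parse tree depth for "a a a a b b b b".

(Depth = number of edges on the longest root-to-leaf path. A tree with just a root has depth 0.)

6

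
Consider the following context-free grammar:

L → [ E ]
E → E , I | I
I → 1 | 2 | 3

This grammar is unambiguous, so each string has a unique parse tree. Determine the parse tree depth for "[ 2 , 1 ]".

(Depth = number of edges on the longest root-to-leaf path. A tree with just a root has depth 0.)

4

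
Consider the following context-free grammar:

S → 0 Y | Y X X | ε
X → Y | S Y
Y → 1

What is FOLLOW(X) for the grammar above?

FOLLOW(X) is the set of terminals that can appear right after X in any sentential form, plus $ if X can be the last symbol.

We compute FOLLOW(X) using the standard algorithm.
FOLLOW(S) starts with {$}.
FIRST(S) = {0, 1, ε}
FIRST(X) = {0, 1}
FIRST(Y) = {1}
FOLLOW(S) = {$, 1}
FOLLOW(X) = {$, 0, 1}
FOLLOW(Y) = {$, 0, 1}
Therefore, FOLLOW(X) = {$, 0, 1}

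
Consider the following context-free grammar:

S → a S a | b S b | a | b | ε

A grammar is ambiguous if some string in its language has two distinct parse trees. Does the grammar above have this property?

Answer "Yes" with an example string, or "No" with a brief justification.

No - the grammar is unambiguous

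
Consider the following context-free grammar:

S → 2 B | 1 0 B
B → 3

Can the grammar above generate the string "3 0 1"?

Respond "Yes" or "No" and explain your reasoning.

No - no valid derivation exists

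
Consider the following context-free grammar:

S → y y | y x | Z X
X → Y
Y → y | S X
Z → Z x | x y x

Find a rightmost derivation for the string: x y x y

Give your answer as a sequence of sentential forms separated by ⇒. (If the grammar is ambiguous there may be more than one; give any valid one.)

S ⇒ Z X ⇒ Z Y ⇒ Z y ⇒ x y x y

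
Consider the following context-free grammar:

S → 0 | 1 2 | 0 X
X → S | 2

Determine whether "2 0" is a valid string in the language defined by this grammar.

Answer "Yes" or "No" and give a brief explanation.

No - no valid derivation exists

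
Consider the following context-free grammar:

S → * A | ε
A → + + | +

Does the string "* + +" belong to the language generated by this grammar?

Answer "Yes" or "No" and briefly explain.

Yes - a valid derivation exists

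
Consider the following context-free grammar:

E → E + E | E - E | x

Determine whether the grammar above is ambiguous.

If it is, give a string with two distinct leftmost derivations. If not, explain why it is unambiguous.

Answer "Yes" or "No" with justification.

Yes - the string 'x - x + x - x' has two distinct leftmost derivations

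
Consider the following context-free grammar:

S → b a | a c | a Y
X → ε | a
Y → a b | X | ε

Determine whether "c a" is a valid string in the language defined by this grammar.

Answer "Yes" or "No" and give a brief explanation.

No - no valid derivation exists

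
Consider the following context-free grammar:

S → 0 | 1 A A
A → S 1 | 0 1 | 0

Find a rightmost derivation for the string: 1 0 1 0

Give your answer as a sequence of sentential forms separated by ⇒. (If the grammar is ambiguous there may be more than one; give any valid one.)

S ⇒ 1 A A ⇒ 1 A 0 ⇒ 1 0 1 0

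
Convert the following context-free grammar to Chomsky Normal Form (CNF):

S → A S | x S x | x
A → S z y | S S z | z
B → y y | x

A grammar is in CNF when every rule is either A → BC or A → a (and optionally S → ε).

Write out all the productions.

TX → x; S → x; TZ → z; TY → y; A → z; B → x; S → A S; S → TX X0; X0 → S TX; A → S X1; X1 → TZ TY; A → S X2; X2 → S TZ; B → TY TY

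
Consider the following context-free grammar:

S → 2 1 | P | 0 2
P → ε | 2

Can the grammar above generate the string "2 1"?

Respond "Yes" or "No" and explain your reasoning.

Yes - a valid derivation exists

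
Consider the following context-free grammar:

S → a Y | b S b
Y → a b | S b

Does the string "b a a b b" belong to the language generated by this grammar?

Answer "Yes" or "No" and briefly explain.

Yes - a valid derivation exists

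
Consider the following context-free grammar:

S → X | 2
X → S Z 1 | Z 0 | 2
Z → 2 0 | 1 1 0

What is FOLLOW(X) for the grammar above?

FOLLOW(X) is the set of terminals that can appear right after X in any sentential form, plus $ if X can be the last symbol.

We compute FOLLOW(X) using the standard algorithm.
FOLLOW(S) starts with {$}.
FIRST(S) = {1, 2}
FIRST(X) = {1, 2}
FIRST(Z) = {1, 2}
FOLLOW(S) = {$, 1, 2}
FOLLOW(X) = {$, 1, 2}
FOLLOW(Z) = {0, 1}
Therefore, FOLLOW(X) = {$, 1, 2}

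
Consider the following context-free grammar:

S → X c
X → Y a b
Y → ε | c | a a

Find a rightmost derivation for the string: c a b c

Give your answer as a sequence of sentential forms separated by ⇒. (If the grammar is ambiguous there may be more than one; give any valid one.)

S ⇒ X c ⇒ Y a b c ⇒ c a b c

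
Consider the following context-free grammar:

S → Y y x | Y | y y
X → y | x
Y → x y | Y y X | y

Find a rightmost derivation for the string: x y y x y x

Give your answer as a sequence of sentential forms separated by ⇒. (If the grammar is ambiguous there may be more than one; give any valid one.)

S ⇒ Y y x ⇒ Y y X y x ⇒ Y y x y x ⇒ x y y x y x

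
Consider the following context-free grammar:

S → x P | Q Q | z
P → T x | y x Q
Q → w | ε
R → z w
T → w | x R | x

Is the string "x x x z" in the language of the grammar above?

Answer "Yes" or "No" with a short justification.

No - no valid derivation exists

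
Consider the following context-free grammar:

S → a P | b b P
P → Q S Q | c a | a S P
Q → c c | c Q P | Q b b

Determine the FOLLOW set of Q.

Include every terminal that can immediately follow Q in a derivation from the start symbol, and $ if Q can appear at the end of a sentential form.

We compute FOLLOW(Q) using the standard algorithm.
FOLLOW(S) starts with {$}.
FIRST(P) = {a, c}
FIRST(Q) = {c}
FIRST(S) = {a, b}
FOLLOW(P) = {$, a, b, c}
FOLLOW(Q) = {$, a, b, c}
FOLLOW(S) = {$, a, c}
Therefore, FOLLOW(Q) = {$, a, b, c}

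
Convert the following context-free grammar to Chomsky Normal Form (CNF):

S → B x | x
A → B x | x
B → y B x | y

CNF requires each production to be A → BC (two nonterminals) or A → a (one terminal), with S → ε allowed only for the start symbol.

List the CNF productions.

TX → x; S → x; A → x; TY → y; B → y; S → B TX; A → B TX; B → TY X0; X0 → B TX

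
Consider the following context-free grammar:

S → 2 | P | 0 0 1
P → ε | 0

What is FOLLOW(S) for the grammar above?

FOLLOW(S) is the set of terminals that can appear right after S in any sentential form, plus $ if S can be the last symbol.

We compute FOLLOW(S) using the standard algorithm.
FOLLOW(S) starts with {$}.
FIRST(P) = {0, ε}
FIRST(S) = {0, 2, ε}
FOLLOW(P) = {$}
FOLLOW(S) = {$}
Therefore, FOLLOW(S) = {$}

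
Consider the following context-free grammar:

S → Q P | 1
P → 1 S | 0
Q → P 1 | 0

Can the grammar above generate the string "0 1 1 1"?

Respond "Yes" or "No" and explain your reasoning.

Yes - a valid derivation exists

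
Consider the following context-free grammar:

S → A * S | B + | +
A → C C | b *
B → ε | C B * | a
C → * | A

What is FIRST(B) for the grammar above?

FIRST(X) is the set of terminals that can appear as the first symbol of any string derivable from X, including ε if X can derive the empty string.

We compute FIRST(B) using the standard algorithm.
FIRST(A) = {*, b}
FIRST(B) = {*, a, b, ε}
FIRST(C) = {*, b}
FIRST(S) = {*, +, a, b}
Therefore, FIRST(B) = {*, a, b, ε}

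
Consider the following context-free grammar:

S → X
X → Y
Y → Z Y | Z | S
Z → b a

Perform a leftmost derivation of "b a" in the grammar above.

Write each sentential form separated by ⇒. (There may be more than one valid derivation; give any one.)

S ⇒ X ⇒ Y ⇒ Z ⇒ b a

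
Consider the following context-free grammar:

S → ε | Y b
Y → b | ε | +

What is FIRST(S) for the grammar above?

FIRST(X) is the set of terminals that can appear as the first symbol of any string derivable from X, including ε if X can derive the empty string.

We compute FIRST(S) using the standard algorithm.
FIRST(S) = {+, b, ε}
FIRST(Y) = {+, b, ε}
Therefore, FIRST(S) = {+, b, ε}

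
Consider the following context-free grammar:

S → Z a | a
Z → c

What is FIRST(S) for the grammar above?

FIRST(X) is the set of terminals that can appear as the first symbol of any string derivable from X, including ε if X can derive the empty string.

We compute FIRST(S) using the standard algorithm.
FIRST(S) = {a, c}
FIRST(Z) = {c}
Therefore, FIRST(S) = {a, c}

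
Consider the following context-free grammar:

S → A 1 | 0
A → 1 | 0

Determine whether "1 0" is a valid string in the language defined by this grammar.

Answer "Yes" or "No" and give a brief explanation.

No - no valid derivation exists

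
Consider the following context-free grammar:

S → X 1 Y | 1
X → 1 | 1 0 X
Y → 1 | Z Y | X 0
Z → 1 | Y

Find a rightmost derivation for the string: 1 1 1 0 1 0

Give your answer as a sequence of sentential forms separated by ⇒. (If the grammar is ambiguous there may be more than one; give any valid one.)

S ⇒ X 1 Y ⇒ X 1 X 0 ⇒ X 1 1 0 X 0 ⇒ X 1 1 0 1 0 ⇒ 1 1 1 0 1 0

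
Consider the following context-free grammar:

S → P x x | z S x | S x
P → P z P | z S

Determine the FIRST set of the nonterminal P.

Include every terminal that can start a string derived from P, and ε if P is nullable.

We compute FIRST(P) using the standard algorithm.
FIRST(P) = {z}
FIRST(S) = {z}
Therefore, FIRST(P) = {z}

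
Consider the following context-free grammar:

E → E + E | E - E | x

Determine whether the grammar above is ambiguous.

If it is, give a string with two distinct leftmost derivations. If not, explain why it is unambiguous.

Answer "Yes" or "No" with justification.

Yes - the string 'x - x - x - x - x' has two distinct leftmost derivations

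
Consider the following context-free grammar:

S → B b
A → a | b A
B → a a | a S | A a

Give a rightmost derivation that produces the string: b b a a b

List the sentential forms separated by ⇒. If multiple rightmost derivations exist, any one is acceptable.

S ⇒ B b ⇒ A a b ⇒ b A a b ⇒ b b A a b ⇒ b b a a b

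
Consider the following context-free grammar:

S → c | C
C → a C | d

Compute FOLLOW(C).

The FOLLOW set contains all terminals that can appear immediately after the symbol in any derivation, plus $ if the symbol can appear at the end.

We compute FOLLOW(C) using the standard algorithm.
FOLLOW(S) starts with {$}.
FIRST(C) = {a, d}
FIRST(S) = {a, c, d}
FOLLOW(C) = {$}
FOLLOW(S) = {$}
Therefore, FOLLOW(C) = {$}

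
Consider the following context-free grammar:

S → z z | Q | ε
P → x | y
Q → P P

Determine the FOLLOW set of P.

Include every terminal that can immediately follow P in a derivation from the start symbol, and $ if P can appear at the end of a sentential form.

We compute FOLLOW(P) using the standard algorithm.
FOLLOW(S) starts with {$}.
FIRST(P) = {x, y}
FIRST(Q) = {x, y}
FIRST(S) = {x, y, z, ε}
FOLLOW(P) = {$, x, y}
FOLLOW(Q) = {$}
FOLLOW(S) = {$}
Therefore, FOLLOW(P) = {$, x, y}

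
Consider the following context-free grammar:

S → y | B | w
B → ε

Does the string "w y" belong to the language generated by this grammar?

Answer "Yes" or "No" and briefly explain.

No - no valid derivation exists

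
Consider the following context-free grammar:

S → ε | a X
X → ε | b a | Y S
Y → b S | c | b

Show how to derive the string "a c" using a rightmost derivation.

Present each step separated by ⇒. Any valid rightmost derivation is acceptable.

S ⇒ a X ⇒ a Y S ⇒ a Y ⇒ a c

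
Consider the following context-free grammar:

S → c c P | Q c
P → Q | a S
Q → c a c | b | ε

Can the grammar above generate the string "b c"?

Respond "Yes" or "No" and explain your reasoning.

Yes - a valid derivation exists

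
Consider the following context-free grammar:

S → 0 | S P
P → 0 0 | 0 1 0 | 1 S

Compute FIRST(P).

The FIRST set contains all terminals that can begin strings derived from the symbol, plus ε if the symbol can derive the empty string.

We compute FIRST(P) using the standard algorithm.
FIRST(P) = {0, 1}
FIRST(S) = {0}
Therefore, FIRST(P) = {0, 1}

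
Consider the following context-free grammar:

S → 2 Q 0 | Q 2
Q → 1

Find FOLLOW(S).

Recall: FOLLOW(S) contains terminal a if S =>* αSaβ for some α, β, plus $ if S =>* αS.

We compute FOLLOW(S) using the standard algorithm.
FOLLOW(S) starts with {$}.
FIRST(Q) = {1}
FIRST(S) = {1, 2}
FOLLOW(Q) = {0, 2}
FOLLOW(S) = {$}
Therefore, FOLLOW(S) = {$}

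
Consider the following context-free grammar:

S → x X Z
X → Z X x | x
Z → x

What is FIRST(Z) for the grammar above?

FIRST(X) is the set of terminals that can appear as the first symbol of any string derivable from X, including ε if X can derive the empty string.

We compute FIRST(Z) using the standard algorithm.
FIRST(S) = {x}
FIRST(X) = {x}
FIRST(Z) = {x}
Therefore, FIRST(Z) = {x}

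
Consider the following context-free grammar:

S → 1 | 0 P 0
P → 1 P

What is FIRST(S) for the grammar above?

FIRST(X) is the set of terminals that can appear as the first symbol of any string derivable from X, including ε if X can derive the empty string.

We compute FIRST(S) using the standard algorithm.
FIRST(P) = {1}
FIRST(S) = {0, 1}
Therefore, FIRST(S) = {0, 1}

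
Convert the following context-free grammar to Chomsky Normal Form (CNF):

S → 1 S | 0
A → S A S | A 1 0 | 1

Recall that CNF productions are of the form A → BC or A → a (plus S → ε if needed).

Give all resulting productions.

T1 → 1; S → 0; T0 → 0; A → 1; S → T1 S; A → S X0; X0 → A S; A → A X1; X1 → T1 T0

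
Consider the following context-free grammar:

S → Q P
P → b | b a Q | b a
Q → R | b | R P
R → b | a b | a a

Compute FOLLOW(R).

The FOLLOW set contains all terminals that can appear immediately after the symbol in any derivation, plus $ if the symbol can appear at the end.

We compute FOLLOW(R) using the standard algorithm.
FOLLOW(S) starts with {$}.
FIRST(P) = {b}
FIRST(Q) = {a, b}
FIRST(R) = {a, b}
FIRST(S) = {a, b}
FOLLOW(P) = {$, b}
FOLLOW(Q) = {$, b}
FOLLOW(R) = {$, b}
FOLLOW(S) = {$}
Therefore, FOLLOW(R) = {$, b}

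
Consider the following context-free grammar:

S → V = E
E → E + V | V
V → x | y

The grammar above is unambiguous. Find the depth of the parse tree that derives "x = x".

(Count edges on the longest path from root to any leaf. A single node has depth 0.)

3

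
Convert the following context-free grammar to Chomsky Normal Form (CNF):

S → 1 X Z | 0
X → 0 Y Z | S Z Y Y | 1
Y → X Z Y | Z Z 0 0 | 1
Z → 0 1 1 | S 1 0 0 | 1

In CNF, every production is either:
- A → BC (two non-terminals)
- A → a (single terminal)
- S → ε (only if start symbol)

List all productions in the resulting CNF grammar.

T1 → 1; S → 0; T0 → 0; X → 1; Y → 1; Z → 1; S → T1 X0; X0 → X Z; X → T0 X1; X1 → Y Z; X → S X2; X2 → Z X3; X3 → Y Y; Y → X X4; X4 → Z Y; Y → Z X5; X5 → Z X6; X6 → T0 T0; Z → T0 X7; X7 → T1 T1; Z → S X8; X8 → T1 X9; X9 → T0 T0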